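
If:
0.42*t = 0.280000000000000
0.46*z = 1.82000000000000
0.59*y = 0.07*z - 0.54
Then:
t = 0.67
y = -0.45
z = 3.96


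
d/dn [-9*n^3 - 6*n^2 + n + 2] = -27*n^2 - 12*n + 1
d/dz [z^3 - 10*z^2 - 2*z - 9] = 3*z^2 - 20*z - 2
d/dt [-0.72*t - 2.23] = -0.720000000000000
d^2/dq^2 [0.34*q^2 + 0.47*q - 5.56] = 0.680000000000000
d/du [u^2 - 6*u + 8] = 2*u - 6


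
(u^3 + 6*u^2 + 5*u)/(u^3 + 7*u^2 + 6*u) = (u + 5)/(u + 6)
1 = 1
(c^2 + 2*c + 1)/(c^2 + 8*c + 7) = (c + 1)/(c + 7)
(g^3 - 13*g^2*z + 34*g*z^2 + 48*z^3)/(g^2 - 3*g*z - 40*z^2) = (g^2 - 5*g*z - 6*z^2)/(g + 5*z)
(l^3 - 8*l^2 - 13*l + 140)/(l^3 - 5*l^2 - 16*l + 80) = (l - 7)/(l - 4)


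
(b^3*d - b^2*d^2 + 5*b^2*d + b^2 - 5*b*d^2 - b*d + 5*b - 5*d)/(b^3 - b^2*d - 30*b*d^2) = (-b^3*d + b^2*d^2 - 5*b^2*d - b^2 + 5*b*d^2 + b*d - 5*b + 5*d)/(b*(-b^2 + b*d + 30*d^2))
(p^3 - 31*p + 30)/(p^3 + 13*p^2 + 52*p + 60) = (p^2 - 6*p + 5)/(p^2 + 7*p + 10)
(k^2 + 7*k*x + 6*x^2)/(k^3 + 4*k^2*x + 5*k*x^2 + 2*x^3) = (k + 6*x)/(k^2 + 3*k*x + 2*x^2)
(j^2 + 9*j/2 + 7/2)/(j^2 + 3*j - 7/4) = 2*(j + 1)/(2*j - 1)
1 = 1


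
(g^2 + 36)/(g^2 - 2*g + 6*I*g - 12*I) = (g - 6*I)/(g - 2)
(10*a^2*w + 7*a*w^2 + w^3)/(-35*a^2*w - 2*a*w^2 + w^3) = (2*a + w)/(-7*a + w)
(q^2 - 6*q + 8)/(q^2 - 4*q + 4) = (q - 4)/(q - 2)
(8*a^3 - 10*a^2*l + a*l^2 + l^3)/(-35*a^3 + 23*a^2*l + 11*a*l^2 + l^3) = (-8*a^2 + 2*a*l + l^2)/(35*a^2 + 12*a*l + l^2)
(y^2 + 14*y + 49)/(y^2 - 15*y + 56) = (y^2 + 14*y + 49)/(y^2 - 15*y + 56)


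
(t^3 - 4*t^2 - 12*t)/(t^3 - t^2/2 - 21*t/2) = 2*(-t^2 + 4*t + 12)/(-2*t^2 + t + 21)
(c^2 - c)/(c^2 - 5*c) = (c - 1)/(c - 5)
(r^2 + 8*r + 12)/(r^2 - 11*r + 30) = (r^2 + 8*r + 12)/(r^2 - 11*r + 30)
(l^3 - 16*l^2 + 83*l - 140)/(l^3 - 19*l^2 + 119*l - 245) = (l - 4)/(l - 7)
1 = 1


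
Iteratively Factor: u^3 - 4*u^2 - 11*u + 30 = (u - 2)*(u^2 - 2*u - 15) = (u - 2)*(u + 3)*(u - 5)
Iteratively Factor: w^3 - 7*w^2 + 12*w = (w - 3)*(w^2 - 4*w) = w*(w - 3)*(w - 4)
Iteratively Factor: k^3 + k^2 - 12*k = (k + 4)*(k^2 - 3*k) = (k - 3)*(k + 4)*(k)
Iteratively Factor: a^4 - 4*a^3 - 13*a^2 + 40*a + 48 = (a + 1)*(a^3 - 5*a^2 - 8*a + 48) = (a + 1)*(a + 3)*(a^2 - 8*a + 16) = (a - 4)*(a + 1)*(a + 3)*(a - 4)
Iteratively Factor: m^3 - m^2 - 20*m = (m - 5)*(m^2 + 4*m) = (m - 5)*(m + 4)*(m)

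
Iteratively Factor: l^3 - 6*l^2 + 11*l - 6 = (l - 1)*(l^2 - 5*l + 6) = (l - 3)*(l - 1)*(l - 2)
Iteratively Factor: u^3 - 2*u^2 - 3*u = (u + 1)*(u^2 - 3*u) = u*(u + 1)*(u - 3)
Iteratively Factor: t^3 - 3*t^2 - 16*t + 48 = (t - 3)*(t^2 - 16) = (t - 4)*(t - 3)*(t + 4)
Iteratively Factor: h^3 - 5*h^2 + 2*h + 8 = (h - 2)*(h^2 - 3*h - 4) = (h - 2)*(h + 1)*(h - 4)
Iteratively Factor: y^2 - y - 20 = (y - 5)*(y + 4)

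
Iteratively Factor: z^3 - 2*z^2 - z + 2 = (z - 1)*(z^2 - z - 2) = (z - 1)*(z + 1)*(z - 2)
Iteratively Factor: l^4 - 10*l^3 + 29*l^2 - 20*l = (l - 4)*(l^3 - 6*l^2 + 5*l) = (l - 4)*(l - 1)*(l^2 - 5*l) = l*(l - 4)*(l - 1)*(l - 5)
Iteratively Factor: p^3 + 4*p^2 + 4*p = (p)*(p^2 + 4*p + 4) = p*(p + 2)*(p + 2)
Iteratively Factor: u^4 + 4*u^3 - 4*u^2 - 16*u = (u + 4)*(u^3 - 4*u) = u*(u + 4)*(u^2 - 4) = u*(u + 2)*(u + 4)*(u - 2)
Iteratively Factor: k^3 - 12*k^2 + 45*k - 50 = (k - 5)*(k^2 - 7*k + 10) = (k - 5)*(k - 2)*(k - 5)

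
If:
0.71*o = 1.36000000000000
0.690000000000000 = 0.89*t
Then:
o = 1.92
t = 0.78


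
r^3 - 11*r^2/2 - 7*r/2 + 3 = (r - 6)*(r - 1/2)*(r + 1)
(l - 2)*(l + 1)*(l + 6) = l^3 + 5*l^2 - 8*l - 12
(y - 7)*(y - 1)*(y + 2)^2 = y^4 - 4*y^3 - 21*y^2 - 4*y + 28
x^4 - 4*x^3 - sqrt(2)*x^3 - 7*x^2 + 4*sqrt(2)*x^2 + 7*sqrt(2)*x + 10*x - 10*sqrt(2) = (x - 5)*(x - 1)*(x + 2)*(x - sqrt(2))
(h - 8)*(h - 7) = h^2 - 15*h + 56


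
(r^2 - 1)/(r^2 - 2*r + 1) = (r + 1)/(r - 1)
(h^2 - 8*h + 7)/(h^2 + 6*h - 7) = (h - 7)/(h + 7)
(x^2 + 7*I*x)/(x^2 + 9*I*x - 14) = x/(x + 2*I)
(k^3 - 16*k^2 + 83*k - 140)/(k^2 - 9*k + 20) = k - 7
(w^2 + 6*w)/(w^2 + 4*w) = (w + 6)/(w + 4)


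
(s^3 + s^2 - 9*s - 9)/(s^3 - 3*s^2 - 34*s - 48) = (s^2 - 2*s - 3)/(s^2 - 6*s - 16)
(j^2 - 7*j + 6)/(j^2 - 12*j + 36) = (j - 1)/(j - 6)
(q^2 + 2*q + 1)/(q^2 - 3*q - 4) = (q + 1)/(q - 4)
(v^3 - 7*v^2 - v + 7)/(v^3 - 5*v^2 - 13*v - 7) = (v - 1)/(v + 1)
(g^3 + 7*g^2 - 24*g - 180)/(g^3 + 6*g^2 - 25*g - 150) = (g + 6)/(g + 5)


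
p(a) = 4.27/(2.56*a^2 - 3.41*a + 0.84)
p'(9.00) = -0.01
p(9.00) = 0.02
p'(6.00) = -0.02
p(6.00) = 0.06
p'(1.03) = -4185.31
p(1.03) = 97.93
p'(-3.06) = 0.07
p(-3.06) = 0.12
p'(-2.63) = 0.10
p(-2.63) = 0.16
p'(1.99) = -1.65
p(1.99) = 1.02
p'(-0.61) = 1.86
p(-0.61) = 1.10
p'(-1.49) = 0.35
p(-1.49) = 0.37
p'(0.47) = 110.20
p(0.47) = -21.65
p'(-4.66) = 0.02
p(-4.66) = 0.06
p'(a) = 4.27*(3.41 - 5.12*a)/(2.56*a^2 - 3.41*a + 0.84)^2 = (14.5607 - 21.8624*a)/(2.56*a^2 - 3.41*a + 0.84)^2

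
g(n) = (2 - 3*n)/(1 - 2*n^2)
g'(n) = 4*n*(2 - 3*n)/(1 - 2*n^2)^2 - 3/(1 - 2*n^2)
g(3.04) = 0.41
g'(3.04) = -0.11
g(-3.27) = -0.58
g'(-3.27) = -0.22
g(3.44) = 0.37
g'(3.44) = -0.09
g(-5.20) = -0.33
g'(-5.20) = -0.07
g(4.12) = 0.31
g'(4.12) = -0.07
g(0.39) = 1.19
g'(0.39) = -1.64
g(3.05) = 0.41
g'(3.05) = -0.11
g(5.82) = 0.23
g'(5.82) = -0.04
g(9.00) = 0.16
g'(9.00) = -0.02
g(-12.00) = -0.13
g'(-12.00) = -0.01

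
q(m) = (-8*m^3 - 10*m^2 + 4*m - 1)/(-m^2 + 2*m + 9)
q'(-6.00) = 6.61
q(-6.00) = -34.44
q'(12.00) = 6.09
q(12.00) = 137.09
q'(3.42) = -202.90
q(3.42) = -102.40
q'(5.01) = -153.67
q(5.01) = 203.61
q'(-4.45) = 5.69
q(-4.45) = -24.78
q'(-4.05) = 5.19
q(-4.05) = -22.59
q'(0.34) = -0.57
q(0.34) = -0.12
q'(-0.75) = 1.25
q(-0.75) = -0.90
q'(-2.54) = -21.71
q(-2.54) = -21.89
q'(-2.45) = -41.40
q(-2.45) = -24.61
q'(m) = (2*m - 2)*(-8*m^3 - 10*m^2 + 4*m - 1)/(-m^2 + 2*m + 9)^2 + (-24*m^2 - 20*m + 4)/(-m^2 + 2*m + 9)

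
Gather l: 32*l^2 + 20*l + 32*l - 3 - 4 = 32*l^2 + 52*l - 7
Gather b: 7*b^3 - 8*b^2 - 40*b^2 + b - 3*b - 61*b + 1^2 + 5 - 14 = 7*b^3 - 48*b^2 - 63*b - 8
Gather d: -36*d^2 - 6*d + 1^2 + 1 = -36*d^2 - 6*d + 2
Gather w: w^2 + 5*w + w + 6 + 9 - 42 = w^2 + 6*w - 27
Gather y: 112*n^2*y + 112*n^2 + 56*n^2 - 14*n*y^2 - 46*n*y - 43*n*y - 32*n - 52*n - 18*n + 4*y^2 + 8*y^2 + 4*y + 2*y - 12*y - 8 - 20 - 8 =168*n^2 - 102*n + y^2*(12 - 14*n) + y*(112*n^2 - 89*n - 6) - 36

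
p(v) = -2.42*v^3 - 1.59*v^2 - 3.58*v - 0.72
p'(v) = -7.26*v^2 - 3.18*v - 3.58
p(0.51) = -3.28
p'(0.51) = -7.09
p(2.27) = -45.35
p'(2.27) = -48.21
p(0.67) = -4.56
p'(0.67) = -8.97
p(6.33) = -700.89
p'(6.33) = -314.61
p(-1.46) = 8.65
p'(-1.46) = -14.41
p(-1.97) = 18.66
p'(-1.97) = -25.49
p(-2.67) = 43.57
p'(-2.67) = -46.85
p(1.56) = -19.36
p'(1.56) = -26.21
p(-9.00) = 1666.89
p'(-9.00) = -563.02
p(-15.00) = 7862.73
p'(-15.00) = -1589.38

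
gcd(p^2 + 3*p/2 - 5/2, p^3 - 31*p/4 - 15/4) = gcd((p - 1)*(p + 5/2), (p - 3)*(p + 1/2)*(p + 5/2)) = p + 5/2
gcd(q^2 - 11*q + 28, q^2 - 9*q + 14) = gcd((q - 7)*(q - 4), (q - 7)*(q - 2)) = q - 7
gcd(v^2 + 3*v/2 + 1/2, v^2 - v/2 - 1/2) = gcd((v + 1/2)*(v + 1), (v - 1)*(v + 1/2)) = v + 1/2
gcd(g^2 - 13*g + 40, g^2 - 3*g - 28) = 1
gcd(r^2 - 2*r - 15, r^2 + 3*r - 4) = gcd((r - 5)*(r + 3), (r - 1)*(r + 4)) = 1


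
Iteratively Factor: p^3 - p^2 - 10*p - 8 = (p + 2)*(p^2 - 3*p - 4) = (p + 1)*(p + 2)*(p - 4)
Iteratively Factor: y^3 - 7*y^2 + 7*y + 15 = (y - 3)*(y^2 - 4*y - 5) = (y - 3)*(y + 1)*(y - 5)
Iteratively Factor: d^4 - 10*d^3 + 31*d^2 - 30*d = (d - 2)*(d^3 - 8*d^2 + 15*d) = (d - 3)*(d - 2)*(d^2 - 5*d) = (d - 5)*(d - 3)*(d - 2)*(d)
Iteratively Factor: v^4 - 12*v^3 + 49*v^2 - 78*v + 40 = (v - 5)*(v^3 - 7*v^2 + 14*v - 8) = (v - 5)*(v - 1)*(v^2 - 6*v + 8) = (v - 5)*(v - 4)*(v - 1)*(v - 2)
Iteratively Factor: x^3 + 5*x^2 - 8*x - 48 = (x + 4)*(x^2 + x - 12) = (x - 3)*(x + 4)*(x + 4)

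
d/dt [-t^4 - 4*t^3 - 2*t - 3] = -4*t^3 - 12*t^2 - 2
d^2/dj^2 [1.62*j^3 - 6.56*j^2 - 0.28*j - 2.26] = 9.72*j - 13.12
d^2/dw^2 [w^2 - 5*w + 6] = 2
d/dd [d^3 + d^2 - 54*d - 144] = 3*d^2 + 2*d - 54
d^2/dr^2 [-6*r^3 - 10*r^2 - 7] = -36*r - 20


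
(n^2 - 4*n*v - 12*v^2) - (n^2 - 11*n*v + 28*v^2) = 7*n*v - 40*v^2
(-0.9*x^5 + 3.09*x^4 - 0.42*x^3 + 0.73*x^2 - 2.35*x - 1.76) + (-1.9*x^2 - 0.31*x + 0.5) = -0.9*x^5 + 3.09*x^4 - 0.42*x^3 - 1.17*x^2 - 2.66*x - 1.26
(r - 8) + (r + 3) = 2*r - 5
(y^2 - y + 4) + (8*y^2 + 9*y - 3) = 9*y^2 + 8*y + 1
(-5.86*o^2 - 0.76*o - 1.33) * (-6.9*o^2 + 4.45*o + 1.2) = 40.434*o^4 - 20.833*o^3 - 1.237*o^2 - 6.8305*o - 1.596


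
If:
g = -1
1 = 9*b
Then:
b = 1/9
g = -1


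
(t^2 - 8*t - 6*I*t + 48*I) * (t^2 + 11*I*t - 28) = t^4 - 8*t^3 + 5*I*t^3 + 38*t^2 - 40*I*t^2 - 304*t + 168*I*t - 1344*I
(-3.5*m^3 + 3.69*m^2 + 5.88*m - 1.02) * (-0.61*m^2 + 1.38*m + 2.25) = 2.135*m^5 - 7.0809*m^4 - 6.3696*m^3 + 17.0391*m^2 + 11.8224*m - 2.295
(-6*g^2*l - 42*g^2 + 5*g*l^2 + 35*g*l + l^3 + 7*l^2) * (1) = -6*g^2*l - 42*g^2 + 5*g*l^2 + 35*g*l + l^3 + 7*l^2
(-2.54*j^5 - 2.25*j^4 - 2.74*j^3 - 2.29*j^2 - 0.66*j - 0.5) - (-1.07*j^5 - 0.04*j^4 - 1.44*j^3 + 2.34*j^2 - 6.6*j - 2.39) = -1.47*j^5 - 2.21*j^4 - 1.3*j^3 - 4.63*j^2 + 5.94*j + 1.89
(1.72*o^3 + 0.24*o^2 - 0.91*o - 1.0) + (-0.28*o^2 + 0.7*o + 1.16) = 1.72*o^3 - 0.04*o^2 - 0.21*o + 0.16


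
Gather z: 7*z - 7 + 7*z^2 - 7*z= 7*z^2 - 7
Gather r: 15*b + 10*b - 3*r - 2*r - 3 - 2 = 25*b - 5*r - 5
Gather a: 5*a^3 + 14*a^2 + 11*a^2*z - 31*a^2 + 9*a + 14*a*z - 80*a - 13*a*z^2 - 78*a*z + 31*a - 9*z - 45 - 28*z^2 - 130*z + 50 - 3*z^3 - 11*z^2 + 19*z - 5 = 5*a^3 + a^2*(11*z - 17) + a*(-13*z^2 - 64*z - 40) - 3*z^3 - 39*z^2 - 120*z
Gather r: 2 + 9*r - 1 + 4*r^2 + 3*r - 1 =4*r^2 + 12*r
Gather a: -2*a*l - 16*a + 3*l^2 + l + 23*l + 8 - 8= a*(-2*l - 16) + 3*l^2 + 24*l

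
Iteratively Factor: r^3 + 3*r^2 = (r + 3)*(r^2) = r*(r + 3)*(r)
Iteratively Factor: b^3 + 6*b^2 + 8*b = (b)*(b^2 + 6*b + 8) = b*(b + 4)*(b + 2)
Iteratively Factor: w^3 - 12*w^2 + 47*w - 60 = (w - 4)*(w^2 - 8*w + 15) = (w - 4)*(w - 3)*(w - 5)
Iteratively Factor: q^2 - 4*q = (q - 4)*(q)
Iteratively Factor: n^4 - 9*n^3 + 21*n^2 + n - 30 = (n - 5)*(n^3 - 4*n^2 + n + 6) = (n - 5)*(n - 2)*(n^2 - 2*n - 3) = (n - 5)*(n - 3)*(n - 2)*(n + 1)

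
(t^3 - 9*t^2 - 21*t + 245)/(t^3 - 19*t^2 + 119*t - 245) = (t + 5)/(t - 5)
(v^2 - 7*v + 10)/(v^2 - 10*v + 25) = (v - 2)/(v - 5)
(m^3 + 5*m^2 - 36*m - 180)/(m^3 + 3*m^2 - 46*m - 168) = (m^2 - m - 30)/(m^2 - 3*m - 28)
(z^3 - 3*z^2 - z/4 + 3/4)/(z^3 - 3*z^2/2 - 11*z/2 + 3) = (z + 1/2)/(z + 2)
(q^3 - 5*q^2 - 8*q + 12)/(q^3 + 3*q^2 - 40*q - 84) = (q - 1)/(q + 7)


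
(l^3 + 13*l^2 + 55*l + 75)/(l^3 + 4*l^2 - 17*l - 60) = (l + 5)/(l - 4)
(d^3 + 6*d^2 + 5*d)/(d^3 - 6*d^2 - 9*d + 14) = d*(d^2 + 6*d + 5)/(d^3 - 6*d^2 - 9*d + 14)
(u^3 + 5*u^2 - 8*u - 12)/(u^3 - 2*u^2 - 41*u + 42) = (u^2 - u - 2)/(u^2 - 8*u + 7)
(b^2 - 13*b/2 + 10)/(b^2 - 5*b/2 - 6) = (2*b - 5)/(2*b + 3)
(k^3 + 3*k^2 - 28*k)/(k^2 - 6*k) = (k^2 + 3*k - 28)/(k - 6)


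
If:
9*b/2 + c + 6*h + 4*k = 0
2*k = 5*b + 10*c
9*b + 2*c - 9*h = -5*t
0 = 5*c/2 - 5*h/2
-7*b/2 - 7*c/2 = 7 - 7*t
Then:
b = -60/167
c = 290/1503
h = 290/1503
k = 100/1503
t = 1378/1503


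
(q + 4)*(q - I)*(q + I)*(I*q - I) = I*q^4 + 3*I*q^3 - 3*I*q^2 + 3*I*q - 4*I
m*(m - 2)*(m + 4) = m^3 + 2*m^2 - 8*m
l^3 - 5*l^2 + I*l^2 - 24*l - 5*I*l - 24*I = (l - 8)*(l + 3)*(l + I)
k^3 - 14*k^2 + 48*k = k*(k - 8)*(k - 6)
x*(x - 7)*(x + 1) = x^3 - 6*x^2 - 7*x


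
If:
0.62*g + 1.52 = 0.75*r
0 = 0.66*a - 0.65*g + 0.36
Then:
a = 1.19134897360704*r - 2.95992179863148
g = 1.20967741935484*r - 2.45161290322581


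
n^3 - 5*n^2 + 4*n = n*(n - 4)*(n - 1)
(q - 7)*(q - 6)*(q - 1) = q^3 - 14*q^2 + 55*q - 42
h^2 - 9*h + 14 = (h - 7)*(h - 2)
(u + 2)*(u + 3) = u^2 + 5*u + 6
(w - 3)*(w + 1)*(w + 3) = w^3 + w^2 - 9*w - 9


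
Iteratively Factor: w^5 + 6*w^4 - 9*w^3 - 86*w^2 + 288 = (w + 4)*(w^4 + 2*w^3 - 17*w^2 - 18*w + 72) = (w + 3)*(w + 4)*(w^3 - w^2 - 14*w + 24) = (w - 3)*(w + 3)*(w + 4)*(w^2 + 2*w - 8) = (w - 3)*(w + 3)*(w + 4)^2*(w - 2)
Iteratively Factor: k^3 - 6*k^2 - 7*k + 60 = (k + 3)*(k^2 - 9*k + 20) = (k - 5)*(k + 3)*(k - 4)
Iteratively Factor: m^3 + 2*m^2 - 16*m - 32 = (m + 4)*(m^2 - 2*m - 8) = (m + 2)*(m + 4)*(m - 4)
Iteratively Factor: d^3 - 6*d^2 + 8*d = (d)*(d^2 - 6*d + 8) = d*(d - 4)*(d - 2)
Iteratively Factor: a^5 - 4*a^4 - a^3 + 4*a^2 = (a - 1)*(a^4 - 3*a^3 - 4*a^2) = a*(a - 1)*(a^3 - 3*a^2 - 4*a) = a*(a - 1)*(a + 1)*(a^2 - 4*a) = a*(a - 4)*(a - 1)*(a + 1)*(a)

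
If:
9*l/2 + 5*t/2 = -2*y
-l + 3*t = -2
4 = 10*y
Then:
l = 13/80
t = -49/80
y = 2/5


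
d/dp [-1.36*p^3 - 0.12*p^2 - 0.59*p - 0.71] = -4.08*p^2 - 0.24*p - 0.59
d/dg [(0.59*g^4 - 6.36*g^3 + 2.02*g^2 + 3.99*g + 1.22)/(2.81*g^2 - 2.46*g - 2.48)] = (3.3158*g^5 - 22.2258*g^4 + 25.4384*g^3 + 31.1373*g^2 - 16.8756*g - 6.894)/(7.8961*g^4 - 13.8252*g^3 - 7.886*g^2 + 12.2016*g + 6.1504)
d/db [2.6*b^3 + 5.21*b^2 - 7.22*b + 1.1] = 7.8*b^2 + 10.42*b - 7.22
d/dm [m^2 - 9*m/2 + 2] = 2*m - 9/2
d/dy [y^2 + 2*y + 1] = 2*y + 2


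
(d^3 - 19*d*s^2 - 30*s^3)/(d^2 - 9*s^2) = (-d^2 + 3*d*s + 10*s^2)/(-d + 3*s)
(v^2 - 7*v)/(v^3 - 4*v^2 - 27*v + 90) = v*(v - 7)/(v^3 - 4*v^2 - 27*v + 90)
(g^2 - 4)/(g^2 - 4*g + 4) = (g + 2)/(g - 2)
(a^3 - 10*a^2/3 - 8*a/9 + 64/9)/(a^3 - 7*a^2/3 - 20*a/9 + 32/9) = (a - 2)/(a - 1)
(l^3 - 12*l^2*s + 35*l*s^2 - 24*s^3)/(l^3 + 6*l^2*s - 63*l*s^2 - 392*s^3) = (l^2 - 4*l*s + 3*s^2)/(l^2 + 14*l*s + 49*s^2)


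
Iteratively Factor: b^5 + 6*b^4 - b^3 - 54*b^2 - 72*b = (b - 3)*(b^4 + 9*b^3 + 26*b^2 + 24*b) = b*(b - 3)*(b^3 + 9*b^2 + 26*b + 24) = b*(b - 3)*(b + 4)*(b^2 + 5*b + 6) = b*(b - 3)*(b + 3)*(b + 4)*(b + 2)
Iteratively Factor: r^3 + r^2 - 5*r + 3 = (r + 3)*(r^2 - 2*r + 1) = (r - 1)*(r + 3)*(r - 1)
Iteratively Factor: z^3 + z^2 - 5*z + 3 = (z - 1)*(z^2 + 2*z - 3) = (z - 1)^2*(z + 3)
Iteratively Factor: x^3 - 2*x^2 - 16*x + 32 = (x + 4)*(x^2 - 6*x + 8) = (x - 4)*(x + 4)*(x - 2)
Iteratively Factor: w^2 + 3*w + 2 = (w + 2)*(w + 1)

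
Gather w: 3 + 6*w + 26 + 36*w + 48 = 42*w + 77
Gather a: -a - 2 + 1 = -a - 1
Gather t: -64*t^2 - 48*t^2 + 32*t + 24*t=-112*t^2 + 56*t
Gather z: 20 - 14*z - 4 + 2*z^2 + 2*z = 2*z^2 - 12*z + 16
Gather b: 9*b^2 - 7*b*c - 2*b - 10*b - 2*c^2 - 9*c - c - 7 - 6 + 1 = 9*b^2 + b*(-7*c - 12) - 2*c^2 - 10*c - 12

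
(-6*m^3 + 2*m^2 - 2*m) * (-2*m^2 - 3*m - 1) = 12*m^5 + 14*m^4 + 4*m^3 + 4*m^2 + 2*m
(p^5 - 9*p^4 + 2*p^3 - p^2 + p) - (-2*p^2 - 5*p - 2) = p^5 - 9*p^4 + 2*p^3 + p^2 + 6*p + 2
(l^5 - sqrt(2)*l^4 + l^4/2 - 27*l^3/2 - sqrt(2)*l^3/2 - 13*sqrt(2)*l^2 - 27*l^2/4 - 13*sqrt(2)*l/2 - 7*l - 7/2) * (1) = l^5 - sqrt(2)*l^4 + l^4/2 - 27*l^3/2 - sqrt(2)*l^3/2 - 13*sqrt(2)*l^2 - 27*l^2/4 - 13*sqrt(2)*l/2 - 7*l - 7/2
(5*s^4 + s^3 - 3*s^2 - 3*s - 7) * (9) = 45*s^4 + 9*s^3 - 27*s^2 - 27*s - 63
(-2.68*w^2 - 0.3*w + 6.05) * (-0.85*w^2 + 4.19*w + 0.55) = 2.278*w^4 - 10.9742*w^3 - 7.8735*w^2 + 25.1845*w + 3.3275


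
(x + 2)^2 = x^2 + 4*x + 4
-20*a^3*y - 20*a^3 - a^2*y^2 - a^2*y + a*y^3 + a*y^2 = (-5*a + y)*(4*a + y)*(a*y + a)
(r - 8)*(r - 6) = r^2 - 14*r + 48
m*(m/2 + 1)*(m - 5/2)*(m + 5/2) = m^4/2 + m^3 - 25*m^2/8 - 25*m/4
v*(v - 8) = v^2 - 8*v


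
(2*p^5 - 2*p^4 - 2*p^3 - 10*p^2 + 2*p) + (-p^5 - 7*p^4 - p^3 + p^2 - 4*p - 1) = p^5 - 9*p^4 - 3*p^3 - 9*p^2 - 2*p - 1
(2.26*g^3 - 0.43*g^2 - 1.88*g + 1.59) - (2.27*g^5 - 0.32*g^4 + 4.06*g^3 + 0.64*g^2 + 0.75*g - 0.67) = -2.27*g^5 + 0.32*g^4 - 1.8*g^3 - 1.07*g^2 - 2.63*g + 2.26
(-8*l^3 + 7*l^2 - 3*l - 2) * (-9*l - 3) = 72*l^4 - 39*l^3 + 6*l^2 + 27*l + 6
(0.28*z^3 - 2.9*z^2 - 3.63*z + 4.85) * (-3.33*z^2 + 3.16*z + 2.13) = -0.9324*z^5 + 10.5418*z^4 + 3.5203*z^3 - 33.7983*z^2 + 7.5941*z + 10.3305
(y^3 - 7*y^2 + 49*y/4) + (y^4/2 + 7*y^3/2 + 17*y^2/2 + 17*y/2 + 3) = y^4/2 + 9*y^3/2 + 3*y^2/2 + 83*y/4 + 3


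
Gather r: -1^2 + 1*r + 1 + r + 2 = 2*r + 2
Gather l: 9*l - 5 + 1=9*l - 4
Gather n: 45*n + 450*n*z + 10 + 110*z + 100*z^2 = n*(450*z + 45) + 100*z^2 + 110*z + 10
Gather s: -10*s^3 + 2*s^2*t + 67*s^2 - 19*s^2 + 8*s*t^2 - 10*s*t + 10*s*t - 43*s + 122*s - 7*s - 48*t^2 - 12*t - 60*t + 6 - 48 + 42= -10*s^3 + s^2*(2*t + 48) + s*(8*t^2 + 72) - 48*t^2 - 72*t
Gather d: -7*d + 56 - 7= 49 - 7*d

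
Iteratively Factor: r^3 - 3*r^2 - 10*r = (r)*(r^2 - 3*r - 10) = r*(r - 5)*(r + 2)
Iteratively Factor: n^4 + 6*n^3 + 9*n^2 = (n)*(n^3 + 6*n^2 + 9*n) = n*(n + 3)*(n^2 + 3*n) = n^2*(n + 3)*(n + 3)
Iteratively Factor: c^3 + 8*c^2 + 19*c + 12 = (c + 1)*(c^2 + 7*c + 12) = (c + 1)*(c + 4)*(c + 3)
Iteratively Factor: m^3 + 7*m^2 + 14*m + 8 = (m + 2)*(m^2 + 5*m + 4) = (m + 2)*(m + 4)*(m + 1)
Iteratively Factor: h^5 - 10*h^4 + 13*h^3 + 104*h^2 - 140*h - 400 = (h - 5)*(h^4 - 5*h^3 - 12*h^2 + 44*h + 80) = (h - 5)*(h + 2)*(h^3 - 7*h^2 + 2*h + 40) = (h - 5)^2*(h + 2)*(h^2 - 2*h - 8) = (h - 5)^2*(h + 2)^2*(h - 4)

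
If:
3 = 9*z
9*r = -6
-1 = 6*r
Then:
No Solution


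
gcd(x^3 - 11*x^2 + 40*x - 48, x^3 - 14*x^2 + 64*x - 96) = x^2 - 8*x + 16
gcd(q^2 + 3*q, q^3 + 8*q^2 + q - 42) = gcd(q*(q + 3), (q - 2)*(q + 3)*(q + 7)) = q + 3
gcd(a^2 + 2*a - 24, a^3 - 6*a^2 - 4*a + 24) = 1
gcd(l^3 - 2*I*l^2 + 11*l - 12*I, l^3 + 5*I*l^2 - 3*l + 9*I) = l^2 + 2*I*l + 3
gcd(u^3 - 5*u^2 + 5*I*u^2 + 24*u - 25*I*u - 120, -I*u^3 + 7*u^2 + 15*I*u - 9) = 1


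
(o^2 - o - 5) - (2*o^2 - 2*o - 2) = -o^2 + o - 3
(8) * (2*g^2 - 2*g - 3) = 16*g^2 - 16*g - 24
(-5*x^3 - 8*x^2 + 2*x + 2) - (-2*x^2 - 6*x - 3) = -5*x^3 - 6*x^2 + 8*x + 5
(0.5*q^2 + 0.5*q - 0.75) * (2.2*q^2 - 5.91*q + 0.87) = 1.1*q^4 - 1.855*q^3 - 4.17*q^2 + 4.8675*q - 0.6525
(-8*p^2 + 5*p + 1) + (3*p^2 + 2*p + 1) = -5*p^2 + 7*p + 2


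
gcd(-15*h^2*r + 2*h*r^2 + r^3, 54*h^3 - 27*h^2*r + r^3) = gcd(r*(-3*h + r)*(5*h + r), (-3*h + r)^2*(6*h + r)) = -3*h + r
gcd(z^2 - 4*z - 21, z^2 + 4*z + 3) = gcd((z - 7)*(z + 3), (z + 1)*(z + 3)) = z + 3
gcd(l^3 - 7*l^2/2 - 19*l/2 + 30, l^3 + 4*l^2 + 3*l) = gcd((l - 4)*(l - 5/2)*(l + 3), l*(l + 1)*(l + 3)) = l + 3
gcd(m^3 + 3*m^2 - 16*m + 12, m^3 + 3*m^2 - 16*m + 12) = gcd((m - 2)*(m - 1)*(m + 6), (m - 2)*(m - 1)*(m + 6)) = m^3 + 3*m^2 - 16*m + 12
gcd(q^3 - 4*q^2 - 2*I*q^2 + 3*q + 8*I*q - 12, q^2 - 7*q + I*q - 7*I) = q + I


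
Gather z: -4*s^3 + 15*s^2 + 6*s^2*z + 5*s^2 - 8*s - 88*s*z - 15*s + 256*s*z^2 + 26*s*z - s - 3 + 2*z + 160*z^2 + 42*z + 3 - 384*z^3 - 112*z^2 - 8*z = -4*s^3 + 20*s^2 - 24*s - 384*z^3 + z^2*(256*s + 48) + z*(6*s^2 - 62*s + 36)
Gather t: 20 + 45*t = 45*t + 20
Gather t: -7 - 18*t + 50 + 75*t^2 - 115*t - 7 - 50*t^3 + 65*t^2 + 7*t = -50*t^3 + 140*t^2 - 126*t + 36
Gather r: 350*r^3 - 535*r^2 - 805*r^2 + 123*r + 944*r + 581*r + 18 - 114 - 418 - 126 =350*r^3 - 1340*r^2 + 1648*r - 640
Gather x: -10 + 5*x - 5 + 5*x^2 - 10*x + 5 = 5*x^2 - 5*x - 10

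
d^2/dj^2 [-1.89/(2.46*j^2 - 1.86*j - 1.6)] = (-22.875048*j^2 + 17.295768*j + 1.89*(4.92*j - 1.86)*(9.84*j - 3.72) + 14.87808)/(-2.46*j^2 + 1.86*j + 1.6)^3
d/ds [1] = 0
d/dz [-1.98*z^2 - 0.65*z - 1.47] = -3.96*z - 0.65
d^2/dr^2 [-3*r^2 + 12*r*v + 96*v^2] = -6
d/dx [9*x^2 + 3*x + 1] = 18*x + 3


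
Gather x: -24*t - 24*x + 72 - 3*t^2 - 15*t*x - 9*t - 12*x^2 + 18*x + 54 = -3*t^2 - 33*t - 12*x^2 + x*(-15*t - 6) + 126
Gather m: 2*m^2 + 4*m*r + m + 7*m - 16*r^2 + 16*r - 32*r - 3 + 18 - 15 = 2*m^2 + m*(4*r + 8) - 16*r^2 - 16*r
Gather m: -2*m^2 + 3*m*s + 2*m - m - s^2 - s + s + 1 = -2*m^2 + m*(3*s + 1) - s^2 + 1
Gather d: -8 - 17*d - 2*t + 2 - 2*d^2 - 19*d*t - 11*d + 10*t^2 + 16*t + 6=-2*d^2 + d*(-19*t - 28) + 10*t^2 + 14*t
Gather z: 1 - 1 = 0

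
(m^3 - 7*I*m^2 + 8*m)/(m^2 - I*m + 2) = m*(m - 8*I)/(m - 2*I)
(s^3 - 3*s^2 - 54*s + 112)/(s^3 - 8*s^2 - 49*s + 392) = (s - 2)/(s - 7)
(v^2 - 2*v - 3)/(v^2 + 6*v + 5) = (v - 3)/(v + 5)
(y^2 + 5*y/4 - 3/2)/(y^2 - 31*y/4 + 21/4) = (y + 2)/(y - 7)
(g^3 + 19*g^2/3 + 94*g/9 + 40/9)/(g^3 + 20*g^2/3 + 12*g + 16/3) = (g + 5/3)/(g + 2)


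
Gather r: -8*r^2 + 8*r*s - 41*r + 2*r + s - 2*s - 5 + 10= -8*r^2 + r*(8*s - 39) - s + 5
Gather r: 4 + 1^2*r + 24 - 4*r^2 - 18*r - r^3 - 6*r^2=-r^3 - 10*r^2 - 17*r + 28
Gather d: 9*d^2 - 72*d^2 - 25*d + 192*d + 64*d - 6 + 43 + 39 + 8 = -63*d^2 + 231*d + 84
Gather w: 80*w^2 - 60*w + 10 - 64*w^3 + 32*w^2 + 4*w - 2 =-64*w^3 + 112*w^2 - 56*w + 8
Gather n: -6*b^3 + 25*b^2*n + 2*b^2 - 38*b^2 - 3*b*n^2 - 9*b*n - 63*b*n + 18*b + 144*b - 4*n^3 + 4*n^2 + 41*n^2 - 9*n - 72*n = -6*b^3 - 36*b^2 + 162*b - 4*n^3 + n^2*(45 - 3*b) + n*(25*b^2 - 72*b - 81)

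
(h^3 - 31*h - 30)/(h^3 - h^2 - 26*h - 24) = (h + 5)/(h + 4)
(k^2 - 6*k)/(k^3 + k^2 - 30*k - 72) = k/(k^2 + 7*k + 12)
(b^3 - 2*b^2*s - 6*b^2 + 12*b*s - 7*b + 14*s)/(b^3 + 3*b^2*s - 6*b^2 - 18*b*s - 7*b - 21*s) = (b - 2*s)/(b + 3*s)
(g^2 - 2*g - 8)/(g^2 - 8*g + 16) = (g + 2)/(g - 4)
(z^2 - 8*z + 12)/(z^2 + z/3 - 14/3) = 3*(z - 6)/(3*z + 7)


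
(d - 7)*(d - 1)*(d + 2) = d^3 - 6*d^2 - 9*d + 14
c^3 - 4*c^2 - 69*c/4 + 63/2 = (c - 6)*(c - 3/2)*(c + 7/2)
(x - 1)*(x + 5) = x^2 + 4*x - 5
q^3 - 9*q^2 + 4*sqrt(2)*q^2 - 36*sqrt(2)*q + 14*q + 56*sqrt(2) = (q - 7)*(q - 2)*(q + 4*sqrt(2))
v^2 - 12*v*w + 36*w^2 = (v - 6*w)^2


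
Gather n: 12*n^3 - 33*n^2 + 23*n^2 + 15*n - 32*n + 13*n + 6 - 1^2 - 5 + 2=12*n^3 - 10*n^2 - 4*n + 2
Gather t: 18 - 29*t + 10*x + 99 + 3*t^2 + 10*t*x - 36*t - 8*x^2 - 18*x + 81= 3*t^2 + t*(10*x - 65) - 8*x^2 - 8*x + 198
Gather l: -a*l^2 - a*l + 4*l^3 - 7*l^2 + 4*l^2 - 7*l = 4*l^3 + l^2*(-a - 3) + l*(-a - 7)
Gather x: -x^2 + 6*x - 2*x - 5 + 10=-x^2 + 4*x + 5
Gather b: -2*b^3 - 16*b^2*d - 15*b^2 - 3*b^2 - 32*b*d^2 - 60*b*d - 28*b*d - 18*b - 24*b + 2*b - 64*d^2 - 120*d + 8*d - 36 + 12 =-2*b^3 + b^2*(-16*d - 18) + b*(-32*d^2 - 88*d - 40) - 64*d^2 - 112*d - 24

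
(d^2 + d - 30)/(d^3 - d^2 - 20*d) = (d + 6)/(d*(d + 4))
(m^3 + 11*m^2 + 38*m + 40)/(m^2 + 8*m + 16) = (m^2 + 7*m + 10)/(m + 4)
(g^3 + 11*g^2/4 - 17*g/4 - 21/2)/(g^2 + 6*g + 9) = (4*g^2 - g - 14)/(4*(g + 3))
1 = 1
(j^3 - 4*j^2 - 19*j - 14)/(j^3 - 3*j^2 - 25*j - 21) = (j + 2)/(j + 3)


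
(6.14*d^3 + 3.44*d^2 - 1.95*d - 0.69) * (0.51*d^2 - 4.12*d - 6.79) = 3.1314*d^5 - 23.5424*d^4 - 56.8579*d^3 - 15.6755*d^2 + 16.0833*d + 4.6851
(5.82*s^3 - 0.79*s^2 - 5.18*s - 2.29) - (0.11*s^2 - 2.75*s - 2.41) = 5.82*s^3 - 0.9*s^2 - 2.43*s + 0.12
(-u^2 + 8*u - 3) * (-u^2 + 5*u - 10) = u^4 - 13*u^3 + 53*u^2 - 95*u + 30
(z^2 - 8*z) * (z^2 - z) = z^4 - 9*z^3 + 8*z^2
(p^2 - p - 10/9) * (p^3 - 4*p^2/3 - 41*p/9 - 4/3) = p^5 - 7*p^4/3 - 13*p^3/3 + 127*p^2/27 + 518*p/81 + 40/27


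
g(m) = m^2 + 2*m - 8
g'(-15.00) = -28.00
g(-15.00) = 187.00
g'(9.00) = 20.00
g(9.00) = 91.00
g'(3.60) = 9.20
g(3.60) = 12.16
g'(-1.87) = -1.74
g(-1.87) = -8.24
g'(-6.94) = -11.88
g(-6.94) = 26.28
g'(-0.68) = 0.64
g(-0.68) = -8.90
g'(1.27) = 4.54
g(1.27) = -3.85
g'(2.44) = 6.88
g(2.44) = 2.83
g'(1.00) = 4.00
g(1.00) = -5.00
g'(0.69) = 3.38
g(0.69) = -6.14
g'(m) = 2*m + 2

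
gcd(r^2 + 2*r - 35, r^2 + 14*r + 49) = r + 7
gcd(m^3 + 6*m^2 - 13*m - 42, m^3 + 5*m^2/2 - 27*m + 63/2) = m^2 + 4*m - 21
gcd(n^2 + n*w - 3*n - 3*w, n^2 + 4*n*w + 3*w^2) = n + w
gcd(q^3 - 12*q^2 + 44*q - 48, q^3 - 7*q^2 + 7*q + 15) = 1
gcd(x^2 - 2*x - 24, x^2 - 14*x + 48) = x - 6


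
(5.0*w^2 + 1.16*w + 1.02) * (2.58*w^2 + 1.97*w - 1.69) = 12.9*w^4 + 12.8428*w^3 - 3.5332*w^2 + 0.0490000000000002*w - 1.7238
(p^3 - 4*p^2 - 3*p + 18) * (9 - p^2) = -p^5 + 4*p^4 + 12*p^3 - 54*p^2 - 27*p + 162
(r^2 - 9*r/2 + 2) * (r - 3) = r^3 - 15*r^2/2 + 31*r/2 - 6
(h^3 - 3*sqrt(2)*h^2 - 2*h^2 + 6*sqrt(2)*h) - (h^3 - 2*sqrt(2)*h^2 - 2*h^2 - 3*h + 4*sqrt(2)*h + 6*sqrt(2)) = -sqrt(2)*h^2 + 2*sqrt(2)*h + 3*h - 6*sqrt(2)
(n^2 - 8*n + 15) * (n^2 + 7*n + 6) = n^4 - n^3 - 35*n^2 + 57*n + 90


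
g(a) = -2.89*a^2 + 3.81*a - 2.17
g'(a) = 3.81 - 5.78*a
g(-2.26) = -25.54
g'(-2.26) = 16.87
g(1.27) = -1.99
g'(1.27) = -3.53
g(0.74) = -0.93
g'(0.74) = -0.47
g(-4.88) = -89.59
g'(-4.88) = 32.02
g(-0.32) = -3.69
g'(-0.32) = 5.66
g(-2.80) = -35.50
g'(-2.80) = 19.99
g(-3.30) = -46.22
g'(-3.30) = 22.88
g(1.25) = -1.92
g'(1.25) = -3.42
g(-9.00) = -270.55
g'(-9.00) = 55.83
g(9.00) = -201.97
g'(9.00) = -48.21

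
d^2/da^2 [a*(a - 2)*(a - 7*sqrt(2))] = 6*a - 14*sqrt(2) - 4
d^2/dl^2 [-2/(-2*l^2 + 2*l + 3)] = 8*(2*l^2 - 2*l - 2*(2*l - 1)^2 - 3)/(-2*l^2 + 2*l + 3)^3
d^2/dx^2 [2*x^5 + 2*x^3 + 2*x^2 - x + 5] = 40*x^3 + 12*x + 4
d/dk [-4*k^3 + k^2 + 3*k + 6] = -12*k^2 + 2*k + 3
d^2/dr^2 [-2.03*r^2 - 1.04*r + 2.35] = -4.06000000000000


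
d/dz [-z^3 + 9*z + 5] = 9 - 3*z^2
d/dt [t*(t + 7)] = 2*t + 7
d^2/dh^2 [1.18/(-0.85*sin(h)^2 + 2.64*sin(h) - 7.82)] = (3.4102*sin(h)^4 - 7.94376*sin(h)^3 - 28.265012*sin(h)^2 + 40.248384*sin(h) - 0.761336000000002)/(0.85*sin(h)^2 - 2.64*sin(h) + 7.82)^3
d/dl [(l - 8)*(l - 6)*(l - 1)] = 3*l^2 - 30*l + 62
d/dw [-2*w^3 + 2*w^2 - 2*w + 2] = -6*w^2 + 4*w - 2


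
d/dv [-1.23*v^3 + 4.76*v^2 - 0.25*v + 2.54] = -3.69*v^2 + 9.52*v - 0.25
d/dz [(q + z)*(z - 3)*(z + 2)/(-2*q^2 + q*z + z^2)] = (-(q + z)*(q + 2*z)*(z - 3)*(z + 2) + (-2*q^2 + q*z + z^2)*((q + z)*(z - 3) + (q + z)*(z + 2) + (z - 3)*(z + 2)))/(-2*q^2 + q*z + z^2)^2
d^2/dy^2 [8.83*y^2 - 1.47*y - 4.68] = 17.6600000000000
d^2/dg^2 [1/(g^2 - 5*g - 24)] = 2*(g^2 - 5*g - (2*g - 5)^2 - 24)/(-g^2 + 5*g + 24)^3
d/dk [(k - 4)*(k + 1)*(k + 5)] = 3*k^2 + 4*k - 19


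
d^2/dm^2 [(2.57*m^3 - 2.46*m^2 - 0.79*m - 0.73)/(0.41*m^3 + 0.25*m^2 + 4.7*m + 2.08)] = (8.88178419700125e-16*m^7 - 1.353902*m^6 - 30.511134*m^5 + 0.183762000000002*m^4 + 147.769942*m^3 + 157.791654*m^2 + 67.766652*m - 37.332008)/(0.068921*m^9 + 0.126075*m^8 + 2.447085*m^7 + 3.955069*m^6 + 29.33115*m^5 + 41.00646*m^4 + 123.808472*m^3 + 141.0864*m^2 + 61.00224*m + 8.998912)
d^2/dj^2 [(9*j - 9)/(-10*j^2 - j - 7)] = 18*(-(j - 1)*(20*j + 1)^2 + 3*(10*j - 3)*(10*j^2 + j + 7))/(10*j^2 + j + 7)^3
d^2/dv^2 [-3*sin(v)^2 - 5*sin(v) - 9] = 5*sin(v) - 6*cos(2*v)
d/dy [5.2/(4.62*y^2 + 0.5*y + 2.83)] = (-48.048*y - 2.6)/(4.62*y^2 + 0.5*y + 2.83)^2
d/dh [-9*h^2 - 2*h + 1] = -18*h - 2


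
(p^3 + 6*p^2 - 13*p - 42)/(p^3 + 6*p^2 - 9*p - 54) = (p^2 + 9*p + 14)/(p^2 + 9*p + 18)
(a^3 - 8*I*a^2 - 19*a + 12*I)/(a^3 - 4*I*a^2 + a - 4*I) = (a - 3*I)/(a + I)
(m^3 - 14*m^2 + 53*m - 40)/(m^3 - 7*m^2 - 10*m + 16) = (m - 5)/(m + 2)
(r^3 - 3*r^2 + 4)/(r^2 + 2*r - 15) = (r^3 - 3*r^2 + 4)/(r^2 + 2*r - 15)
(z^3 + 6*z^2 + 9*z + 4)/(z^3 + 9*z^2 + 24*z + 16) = (z + 1)/(z + 4)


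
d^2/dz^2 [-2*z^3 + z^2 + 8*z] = 2 - 12*z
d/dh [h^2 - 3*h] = 2*h - 3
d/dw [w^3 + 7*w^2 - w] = 3*w^2 + 14*w - 1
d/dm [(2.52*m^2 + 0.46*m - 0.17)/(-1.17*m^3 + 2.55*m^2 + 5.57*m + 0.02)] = (2.9484*m^4 + 1.0764*m^3 + 12.2667*m^2 + 0.9678*m + 0.9561)/(1.3689*m^6 - 5.967*m^5 - 6.5313*m^4 + 28.3602*m^3 + 31.1269*m^2 + 0.2228*m + 0.0004)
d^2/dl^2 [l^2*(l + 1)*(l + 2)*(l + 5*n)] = 20*l^3 + 60*l^2*n + 36*l^2 + 90*l*n + 12*l + 20*n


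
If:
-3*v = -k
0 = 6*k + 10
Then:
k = -5/3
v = -5/9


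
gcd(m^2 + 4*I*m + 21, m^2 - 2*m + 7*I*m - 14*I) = m + 7*I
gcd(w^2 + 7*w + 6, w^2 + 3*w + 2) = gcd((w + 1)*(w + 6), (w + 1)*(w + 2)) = w + 1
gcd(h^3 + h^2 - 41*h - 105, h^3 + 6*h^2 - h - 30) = h^2 + 8*h + 15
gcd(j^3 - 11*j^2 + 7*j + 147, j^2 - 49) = j - 7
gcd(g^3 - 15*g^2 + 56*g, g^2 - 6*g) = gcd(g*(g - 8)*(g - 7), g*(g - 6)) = g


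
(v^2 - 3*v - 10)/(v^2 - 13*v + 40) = (v + 2)/(v - 8)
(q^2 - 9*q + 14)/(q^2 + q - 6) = (q - 7)/(q + 3)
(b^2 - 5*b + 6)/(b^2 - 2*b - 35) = (-b^2 + 5*b - 6)/(-b^2 + 2*b + 35)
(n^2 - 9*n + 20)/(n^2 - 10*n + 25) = (n - 4)/(n - 5)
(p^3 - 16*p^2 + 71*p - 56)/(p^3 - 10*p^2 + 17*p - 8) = (p - 7)/(p - 1)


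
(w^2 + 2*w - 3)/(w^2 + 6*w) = (w^2 + 2*w - 3)/(w*(w + 6))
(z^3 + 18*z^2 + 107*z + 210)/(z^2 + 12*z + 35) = z + 6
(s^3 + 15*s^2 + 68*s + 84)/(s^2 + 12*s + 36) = (s^2 + 9*s + 14)/(s + 6)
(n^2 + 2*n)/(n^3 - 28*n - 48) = n/(n^2 - 2*n - 24)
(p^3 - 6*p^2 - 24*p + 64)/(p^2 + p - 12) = (p^2 - 10*p + 16)/(p - 3)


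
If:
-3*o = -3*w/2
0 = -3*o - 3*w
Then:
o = 0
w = 0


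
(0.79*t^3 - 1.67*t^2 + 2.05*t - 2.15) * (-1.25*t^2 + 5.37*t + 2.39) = -0.9875*t^5 + 6.3298*t^4 - 9.6423*t^3 + 9.7047*t^2 - 6.646*t - 5.1385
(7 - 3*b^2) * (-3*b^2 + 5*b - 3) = 9*b^4 - 15*b^3 - 12*b^2 + 35*b - 21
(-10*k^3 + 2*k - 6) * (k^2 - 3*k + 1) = -10*k^5 + 30*k^4 - 8*k^3 - 12*k^2 + 20*k - 6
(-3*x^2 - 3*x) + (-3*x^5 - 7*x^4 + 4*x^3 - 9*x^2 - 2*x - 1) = -3*x^5 - 7*x^4 + 4*x^3 - 12*x^2 - 5*x - 1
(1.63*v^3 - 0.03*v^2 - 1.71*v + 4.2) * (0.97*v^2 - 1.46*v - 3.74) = 1.5811*v^5 - 2.4089*v^4 - 7.7111*v^3 + 6.6828*v^2 + 0.263400000000001*v - 15.708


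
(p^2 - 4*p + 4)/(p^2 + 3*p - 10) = (p - 2)/(p + 5)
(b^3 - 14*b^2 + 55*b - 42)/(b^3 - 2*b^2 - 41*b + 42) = (b - 6)/(b + 6)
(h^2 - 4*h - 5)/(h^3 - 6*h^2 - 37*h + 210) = (h + 1)/(h^2 - h - 42)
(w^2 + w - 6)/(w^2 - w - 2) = (w + 3)/(w + 1)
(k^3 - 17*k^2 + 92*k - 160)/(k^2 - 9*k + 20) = k - 8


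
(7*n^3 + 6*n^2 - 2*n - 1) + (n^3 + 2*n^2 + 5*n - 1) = 8*n^3 + 8*n^2 + 3*n - 2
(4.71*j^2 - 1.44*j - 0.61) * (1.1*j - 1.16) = 5.181*j^3 - 7.0476*j^2 + 0.9994*j + 0.7076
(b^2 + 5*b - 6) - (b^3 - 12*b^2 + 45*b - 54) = -b^3 + 13*b^2 - 40*b + 48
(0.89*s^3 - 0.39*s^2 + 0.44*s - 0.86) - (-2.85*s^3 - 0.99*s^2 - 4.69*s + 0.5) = 3.74*s^3 + 0.6*s^2 + 5.13*s - 1.36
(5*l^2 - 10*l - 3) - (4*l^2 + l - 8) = l^2 - 11*l + 5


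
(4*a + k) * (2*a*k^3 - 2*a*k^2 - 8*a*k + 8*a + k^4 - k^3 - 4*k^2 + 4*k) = 8*a^2*k^3 - 8*a^2*k^2 - 32*a^2*k + 32*a^2 + 6*a*k^4 - 6*a*k^3 - 24*a*k^2 + 24*a*k + k^5 - k^4 - 4*k^3 + 4*k^2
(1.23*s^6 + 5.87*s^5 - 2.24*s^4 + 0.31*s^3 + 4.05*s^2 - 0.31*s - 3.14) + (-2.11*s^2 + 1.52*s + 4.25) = 1.23*s^6 + 5.87*s^5 - 2.24*s^4 + 0.31*s^3 + 1.94*s^2 + 1.21*s + 1.11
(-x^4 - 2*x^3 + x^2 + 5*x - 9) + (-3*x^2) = -x^4 - 2*x^3 - 2*x^2 + 5*x - 9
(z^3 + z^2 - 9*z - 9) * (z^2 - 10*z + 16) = z^5 - 9*z^4 - 3*z^3 + 97*z^2 - 54*z - 144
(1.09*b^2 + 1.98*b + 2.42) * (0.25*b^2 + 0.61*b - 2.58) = 0.2725*b^4 + 1.1599*b^3 - 0.9994*b^2 - 3.6322*b - 6.2436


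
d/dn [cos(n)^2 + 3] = -sin(2*n)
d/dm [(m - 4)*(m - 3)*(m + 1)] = 3*m^2 - 12*m + 5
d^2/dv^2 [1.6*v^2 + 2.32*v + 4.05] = 3.20000000000000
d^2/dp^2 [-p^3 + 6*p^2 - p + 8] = 12 - 6*p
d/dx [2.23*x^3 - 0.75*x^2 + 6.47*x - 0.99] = 6.69*x^2 - 1.5*x + 6.47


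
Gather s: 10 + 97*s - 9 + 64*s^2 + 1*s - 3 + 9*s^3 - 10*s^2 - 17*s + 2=9*s^3 + 54*s^2 + 81*s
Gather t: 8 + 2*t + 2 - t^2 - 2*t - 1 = 9 - t^2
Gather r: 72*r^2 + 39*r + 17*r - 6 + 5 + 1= 72*r^2 + 56*r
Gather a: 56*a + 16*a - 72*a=0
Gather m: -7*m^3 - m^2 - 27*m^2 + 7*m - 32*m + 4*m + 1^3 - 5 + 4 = -7*m^3 - 28*m^2 - 21*m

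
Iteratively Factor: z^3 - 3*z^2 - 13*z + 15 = (z - 1)*(z^2 - 2*z - 15) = (z - 1)*(z + 3)*(z - 5)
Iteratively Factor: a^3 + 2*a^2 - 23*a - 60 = (a + 3)*(a^2 - a - 20) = (a + 3)*(a + 4)*(a - 5)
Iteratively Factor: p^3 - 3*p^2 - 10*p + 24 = (p - 2)*(p^2 - p - 12) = (p - 4)*(p - 2)*(p + 3)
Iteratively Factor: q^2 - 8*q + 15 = (q - 3)*(q - 5)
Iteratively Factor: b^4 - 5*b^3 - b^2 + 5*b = (b - 5)*(b^3 - b) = (b - 5)*(b + 1)*(b^2 - b) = (b - 5)*(b - 1)*(b + 1)*(b)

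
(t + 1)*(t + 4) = t^2 + 5*t + 4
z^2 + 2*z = z*(z + 2)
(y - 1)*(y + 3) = y^2 + 2*y - 3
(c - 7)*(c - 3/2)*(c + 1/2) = c^3 - 8*c^2 + 25*c/4 + 21/4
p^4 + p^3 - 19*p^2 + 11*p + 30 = (p - 3)*(p - 2)*(p + 1)*(p + 5)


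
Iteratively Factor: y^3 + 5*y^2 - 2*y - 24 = (y - 2)*(y^2 + 7*y + 12) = (y - 2)*(y + 4)*(y + 3)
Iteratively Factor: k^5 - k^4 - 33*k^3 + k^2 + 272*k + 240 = (k + 1)*(k^4 - 2*k^3 - 31*k^2 + 32*k + 240) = (k - 4)*(k + 1)*(k^3 + 2*k^2 - 23*k - 60) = (k - 5)*(k - 4)*(k + 1)*(k^2 + 7*k + 12) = (k - 5)*(k - 4)*(k + 1)*(k + 4)*(k + 3)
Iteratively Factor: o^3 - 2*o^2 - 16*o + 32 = (o - 4)*(o^2 + 2*o - 8) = (o - 4)*(o + 4)*(o - 2)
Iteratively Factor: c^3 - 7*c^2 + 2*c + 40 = (c - 5)*(c^2 - 2*c - 8) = (c - 5)*(c + 2)*(c - 4)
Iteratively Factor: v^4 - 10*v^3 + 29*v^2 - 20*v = (v - 5)*(v^3 - 5*v^2 + 4*v) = v*(v - 5)*(v^2 - 5*v + 4) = v*(v - 5)*(v - 4)*(v - 1)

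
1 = 1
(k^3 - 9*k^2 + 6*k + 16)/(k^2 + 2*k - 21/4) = 4*(k^3 - 9*k^2 + 6*k + 16)/(4*k^2 + 8*k - 21)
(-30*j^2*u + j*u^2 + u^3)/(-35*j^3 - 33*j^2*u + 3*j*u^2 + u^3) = u*(6*j + u)/(7*j^2 + 8*j*u + u^2)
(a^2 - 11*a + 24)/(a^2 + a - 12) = (a - 8)/(a + 4)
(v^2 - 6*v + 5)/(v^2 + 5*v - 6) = (v - 5)/(v + 6)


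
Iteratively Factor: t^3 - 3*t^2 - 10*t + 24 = (t + 3)*(t^2 - 6*t + 8) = (t - 2)*(t + 3)*(t - 4)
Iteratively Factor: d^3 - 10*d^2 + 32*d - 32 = (d - 2)*(d^2 - 8*d + 16) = (d - 4)*(d - 2)*(d - 4)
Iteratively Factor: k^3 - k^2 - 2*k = (k + 1)*(k^2 - 2*k) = (k - 2)*(k + 1)*(k)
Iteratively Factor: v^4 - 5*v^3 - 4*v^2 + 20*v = (v + 2)*(v^3 - 7*v^2 + 10*v) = (v - 2)*(v + 2)*(v^2 - 5*v) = v*(v - 2)*(v + 2)*(v - 5)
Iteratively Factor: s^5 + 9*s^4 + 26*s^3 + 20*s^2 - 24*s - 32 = (s + 2)*(s^4 + 7*s^3 + 12*s^2 - 4*s - 16) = (s - 1)*(s + 2)*(s^3 + 8*s^2 + 20*s + 16) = (s - 1)*(s + 2)^2*(s^2 + 6*s + 8) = (s - 1)*(s + 2)^2*(s + 4)*(s + 2)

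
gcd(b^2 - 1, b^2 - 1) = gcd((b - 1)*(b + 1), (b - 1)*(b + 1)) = b^2 - 1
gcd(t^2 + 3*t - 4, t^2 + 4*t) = t + 4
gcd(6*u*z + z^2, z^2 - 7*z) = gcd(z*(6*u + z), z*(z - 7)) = z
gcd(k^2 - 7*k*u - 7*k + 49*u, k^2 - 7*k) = k - 7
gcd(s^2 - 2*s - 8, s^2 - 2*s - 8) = s^2 - 2*s - 8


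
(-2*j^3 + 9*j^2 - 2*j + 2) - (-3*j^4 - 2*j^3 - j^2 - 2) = 3*j^4 + 10*j^2 - 2*j + 4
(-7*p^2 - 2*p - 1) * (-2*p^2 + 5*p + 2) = 14*p^4 - 31*p^3 - 22*p^2 - 9*p - 2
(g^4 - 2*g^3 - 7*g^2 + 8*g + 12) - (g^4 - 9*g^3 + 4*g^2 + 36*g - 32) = 7*g^3 - 11*g^2 - 28*g + 44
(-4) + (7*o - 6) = 7*o - 10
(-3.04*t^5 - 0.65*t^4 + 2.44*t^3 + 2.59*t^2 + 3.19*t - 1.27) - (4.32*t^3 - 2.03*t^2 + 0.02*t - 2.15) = -3.04*t^5 - 0.65*t^4 - 1.88*t^3 + 4.62*t^2 + 3.17*t + 0.88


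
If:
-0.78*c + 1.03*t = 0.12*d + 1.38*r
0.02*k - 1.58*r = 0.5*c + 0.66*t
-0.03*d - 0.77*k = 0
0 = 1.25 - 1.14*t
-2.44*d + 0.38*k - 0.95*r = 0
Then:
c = 4.86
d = 0.77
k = -0.03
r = -2.00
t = 1.10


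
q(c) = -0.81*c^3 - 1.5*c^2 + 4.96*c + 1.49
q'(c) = -2.43*c^2 - 3.0*c + 4.96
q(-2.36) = -7.92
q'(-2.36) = -1.49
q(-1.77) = -7.50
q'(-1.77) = 2.66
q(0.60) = 3.75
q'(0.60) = 2.29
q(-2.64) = -7.16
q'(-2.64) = -4.06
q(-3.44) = -0.35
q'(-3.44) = -13.48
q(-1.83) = -7.65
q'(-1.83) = 2.31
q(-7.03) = 173.91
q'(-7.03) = -94.04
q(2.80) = -14.16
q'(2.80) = -22.49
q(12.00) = -1554.67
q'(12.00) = -380.96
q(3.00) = -19.00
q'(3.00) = -25.91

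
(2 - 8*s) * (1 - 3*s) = 24*s^2 - 14*s + 2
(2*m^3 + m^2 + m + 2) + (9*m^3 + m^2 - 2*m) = 11*m^3 + 2*m^2 - m + 2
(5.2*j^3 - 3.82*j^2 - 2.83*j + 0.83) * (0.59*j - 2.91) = 3.068*j^4 - 17.3858*j^3 + 9.4465*j^2 + 8.725*j - 2.4153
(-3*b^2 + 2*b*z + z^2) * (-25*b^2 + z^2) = 75*b^4 - 50*b^3*z - 28*b^2*z^2 + 2*b*z^3 + z^4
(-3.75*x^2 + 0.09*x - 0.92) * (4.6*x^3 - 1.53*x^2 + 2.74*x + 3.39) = -17.25*x^5 + 6.1515*x^4 - 14.6447*x^3 - 11.0583*x^2 - 2.2157*x - 3.1188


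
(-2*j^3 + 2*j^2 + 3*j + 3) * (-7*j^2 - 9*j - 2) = 14*j^5 + 4*j^4 - 35*j^3 - 52*j^2 - 33*j - 6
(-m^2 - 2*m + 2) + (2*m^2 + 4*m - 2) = m^2 + 2*m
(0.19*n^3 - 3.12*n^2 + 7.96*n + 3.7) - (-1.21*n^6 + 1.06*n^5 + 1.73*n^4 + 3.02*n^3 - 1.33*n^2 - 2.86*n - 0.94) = 1.21*n^6 - 1.06*n^5 - 1.73*n^4 - 2.83*n^3 - 1.79*n^2 + 10.82*n + 4.64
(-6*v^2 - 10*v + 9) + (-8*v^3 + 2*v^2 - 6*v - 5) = -8*v^3 - 4*v^2 - 16*v + 4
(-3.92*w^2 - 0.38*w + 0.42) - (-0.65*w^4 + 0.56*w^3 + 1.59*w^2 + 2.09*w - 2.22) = 0.65*w^4 - 0.56*w^3 - 5.51*w^2 - 2.47*w + 2.64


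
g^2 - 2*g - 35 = (g - 7)*(g + 5)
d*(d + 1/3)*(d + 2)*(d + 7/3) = d^4 + 14*d^3/3 + 55*d^2/9 + 14*d/9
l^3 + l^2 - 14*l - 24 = (l - 4)*(l + 2)*(l + 3)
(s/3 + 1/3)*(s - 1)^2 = s^3/3 - s^2/3 - s/3 + 1/3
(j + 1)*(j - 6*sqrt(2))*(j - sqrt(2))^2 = j^4 - 8*sqrt(2)*j^3 + j^3 - 8*sqrt(2)*j^2 + 26*j^2 - 12*sqrt(2)*j + 26*j - 12*sqrt(2)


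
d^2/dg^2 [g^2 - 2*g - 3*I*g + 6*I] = 2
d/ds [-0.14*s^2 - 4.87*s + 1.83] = -0.28*s - 4.87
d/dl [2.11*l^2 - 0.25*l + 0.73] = 4.22*l - 0.25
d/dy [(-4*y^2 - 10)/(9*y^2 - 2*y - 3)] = 4*(2*y^2 + 51*y - 5)/(81*y^4 - 36*y^3 - 50*y^2 + 12*y + 9)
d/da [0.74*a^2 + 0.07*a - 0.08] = 1.48*a + 0.07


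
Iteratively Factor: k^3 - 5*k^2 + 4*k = (k - 4)*(k^2 - k) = k*(k - 4)*(k - 1)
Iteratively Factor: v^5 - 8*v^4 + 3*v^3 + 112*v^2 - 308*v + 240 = (v - 5)*(v^4 - 3*v^3 - 12*v^2 + 52*v - 48) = (v - 5)*(v - 2)*(v^3 - v^2 - 14*v + 24) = (v - 5)*(v - 3)*(v - 2)*(v^2 + 2*v - 8) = (v - 5)*(v - 3)*(v - 2)*(v + 4)*(v - 2)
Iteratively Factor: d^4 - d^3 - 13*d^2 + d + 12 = (d + 1)*(d^3 - 2*d^2 - 11*d + 12) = (d - 1)*(d + 1)*(d^2 - d - 12) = (d - 1)*(d + 1)*(d + 3)*(d - 4)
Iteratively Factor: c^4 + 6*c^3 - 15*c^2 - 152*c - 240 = (c + 3)*(c^3 + 3*c^2 - 24*c - 80) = (c - 5)*(c + 3)*(c^2 + 8*c + 16) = (c - 5)*(c + 3)*(c + 4)*(c + 4)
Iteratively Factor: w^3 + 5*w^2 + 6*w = (w)*(w^2 + 5*w + 6) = w*(w + 2)*(w + 3)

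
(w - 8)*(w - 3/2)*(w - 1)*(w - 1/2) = w^4 - 11*w^3 + 107*w^2/4 - 91*w/4 + 6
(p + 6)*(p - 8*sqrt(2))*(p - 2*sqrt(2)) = p^3 - 10*sqrt(2)*p^2 + 6*p^2 - 60*sqrt(2)*p + 32*p + 192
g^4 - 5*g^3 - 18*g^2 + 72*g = g*(g - 6)*(g - 3)*(g + 4)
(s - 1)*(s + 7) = s^2 + 6*s - 7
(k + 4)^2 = k^2 + 8*k + 16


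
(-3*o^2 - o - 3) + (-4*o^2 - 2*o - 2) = -7*o^2 - 3*o - 5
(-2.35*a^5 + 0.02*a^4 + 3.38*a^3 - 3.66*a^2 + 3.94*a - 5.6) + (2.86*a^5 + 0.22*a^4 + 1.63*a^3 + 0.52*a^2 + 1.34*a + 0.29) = 0.51*a^5 + 0.24*a^4 + 5.01*a^3 - 3.14*a^2 + 5.28*a - 5.31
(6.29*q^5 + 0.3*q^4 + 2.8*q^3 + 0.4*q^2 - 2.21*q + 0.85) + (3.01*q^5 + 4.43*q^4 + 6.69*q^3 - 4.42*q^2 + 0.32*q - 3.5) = 9.3*q^5 + 4.73*q^4 + 9.49*q^3 - 4.02*q^2 - 1.89*q - 2.65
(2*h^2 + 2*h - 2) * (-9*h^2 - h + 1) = -18*h^4 - 20*h^3 + 18*h^2 + 4*h - 2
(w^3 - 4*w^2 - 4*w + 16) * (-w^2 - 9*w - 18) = -w^5 - 5*w^4 + 22*w^3 + 92*w^2 - 72*w - 288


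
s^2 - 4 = (s - 2)*(s + 2)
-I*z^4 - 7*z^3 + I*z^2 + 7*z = z*(z - 1)*(z - 7*I)*(-I*z - I)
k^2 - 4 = (k - 2)*(k + 2)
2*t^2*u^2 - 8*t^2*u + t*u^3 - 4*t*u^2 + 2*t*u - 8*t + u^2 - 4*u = (2*t + u)*(u - 4)*(t*u + 1)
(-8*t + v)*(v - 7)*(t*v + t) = -8*t^2*v^2 + 48*t^2*v + 56*t^2 + t*v^3 - 6*t*v^2 - 7*t*v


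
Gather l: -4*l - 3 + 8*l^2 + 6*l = 8*l^2 + 2*l - 3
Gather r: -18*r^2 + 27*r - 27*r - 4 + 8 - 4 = -18*r^2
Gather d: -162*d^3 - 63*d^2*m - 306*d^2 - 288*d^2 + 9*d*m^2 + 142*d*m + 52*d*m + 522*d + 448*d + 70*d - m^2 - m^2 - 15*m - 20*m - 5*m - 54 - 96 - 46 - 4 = -162*d^3 + d^2*(-63*m - 594) + d*(9*m^2 + 194*m + 1040) - 2*m^2 - 40*m - 200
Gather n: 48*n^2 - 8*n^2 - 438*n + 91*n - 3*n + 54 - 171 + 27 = 40*n^2 - 350*n - 90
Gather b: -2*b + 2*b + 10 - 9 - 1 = 0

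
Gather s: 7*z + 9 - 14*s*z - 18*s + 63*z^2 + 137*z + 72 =s*(-14*z - 18) + 63*z^2 + 144*z + 81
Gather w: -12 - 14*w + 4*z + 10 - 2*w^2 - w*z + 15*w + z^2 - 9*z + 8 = -2*w^2 + w*(1 - z) + z^2 - 5*z + 6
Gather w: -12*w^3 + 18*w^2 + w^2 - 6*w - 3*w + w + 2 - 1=-12*w^3 + 19*w^2 - 8*w + 1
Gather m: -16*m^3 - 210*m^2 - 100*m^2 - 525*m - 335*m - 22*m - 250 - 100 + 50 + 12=-16*m^3 - 310*m^2 - 882*m - 288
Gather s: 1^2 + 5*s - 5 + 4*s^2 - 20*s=4*s^2 - 15*s - 4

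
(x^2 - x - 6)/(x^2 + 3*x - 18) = (x + 2)/(x + 6)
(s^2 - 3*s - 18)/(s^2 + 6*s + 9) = (s - 6)/(s + 3)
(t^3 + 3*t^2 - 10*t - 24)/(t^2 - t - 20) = (t^2 - t - 6)/(t - 5)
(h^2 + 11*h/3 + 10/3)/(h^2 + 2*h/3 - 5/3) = (h + 2)/(h - 1)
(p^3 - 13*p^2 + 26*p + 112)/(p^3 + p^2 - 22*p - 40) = (p^2 - 15*p + 56)/(p^2 - p - 20)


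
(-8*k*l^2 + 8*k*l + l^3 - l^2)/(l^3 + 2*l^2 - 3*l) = (-8*k + l)/(l + 3)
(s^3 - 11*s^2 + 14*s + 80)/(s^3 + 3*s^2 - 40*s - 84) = (s^2 - 13*s + 40)/(s^2 + s - 42)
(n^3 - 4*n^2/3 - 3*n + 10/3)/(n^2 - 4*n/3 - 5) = (n^2 - 3*n + 2)/(n - 3)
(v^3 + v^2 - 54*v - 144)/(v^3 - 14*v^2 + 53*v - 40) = (v^2 + 9*v + 18)/(v^2 - 6*v + 5)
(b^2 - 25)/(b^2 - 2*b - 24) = (25 - b^2)/(-b^2 + 2*b + 24)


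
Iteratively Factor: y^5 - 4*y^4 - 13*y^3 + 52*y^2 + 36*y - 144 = (y - 3)*(y^4 - y^3 - 16*y^2 + 4*y + 48) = (y - 3)*(y + 2)*(y^3 - 3*y^2 - 10*y + 24) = (y - 3)*(y + 2)*(y + 3)*(y^2 - 6*y + 8) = (y - 4)*(y - 3)*(y + 2)*(y + 3)*(y - 2)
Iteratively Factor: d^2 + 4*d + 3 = (d + 1)*(d + 3)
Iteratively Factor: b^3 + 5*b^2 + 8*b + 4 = (b + 1)*(b^2 + 4*b + 4) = (b + 1)*(b + 2)*(b + 2)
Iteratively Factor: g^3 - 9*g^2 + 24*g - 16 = (g - 4)*(g^2 - 5*g + 4) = (g - 4)*(g - 1)*(g - 4)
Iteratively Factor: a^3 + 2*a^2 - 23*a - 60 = (a + 4)*(a^2 - 2*a - 15) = (a + 3)*(a + 4)*(a - 5)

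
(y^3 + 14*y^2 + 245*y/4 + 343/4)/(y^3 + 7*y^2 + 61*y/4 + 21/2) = (2*y^2 + 21*y + 49)/(2*y^2 + 7*y + 6)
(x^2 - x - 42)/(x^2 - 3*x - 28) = (x + 6)/(x + 4)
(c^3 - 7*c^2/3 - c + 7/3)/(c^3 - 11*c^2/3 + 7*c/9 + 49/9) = 3*(c - 1)/(3*c - 7)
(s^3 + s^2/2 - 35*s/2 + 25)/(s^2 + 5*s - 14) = (2*s^2 + 5*s - 25)/(2*(s + 7))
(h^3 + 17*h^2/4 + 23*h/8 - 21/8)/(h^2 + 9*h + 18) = (8*h^2 + 10*h - 7)/(8*(h + 6))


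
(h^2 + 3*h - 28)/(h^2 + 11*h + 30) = (h^2 + 3*h - 28)/(h^2 + 11*h + 30)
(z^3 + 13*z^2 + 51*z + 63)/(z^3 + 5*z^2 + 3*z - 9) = (z + 7)/(z - 1)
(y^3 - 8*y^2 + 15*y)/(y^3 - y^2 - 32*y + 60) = y*(y - 3)/(y^2 + 4*y - 12)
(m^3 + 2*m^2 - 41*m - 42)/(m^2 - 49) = (m^2 - 5*m - 6)/(m - 7)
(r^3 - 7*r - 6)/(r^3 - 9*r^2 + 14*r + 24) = (r^2 - r - 6)/(r^2 - 10*r + 24)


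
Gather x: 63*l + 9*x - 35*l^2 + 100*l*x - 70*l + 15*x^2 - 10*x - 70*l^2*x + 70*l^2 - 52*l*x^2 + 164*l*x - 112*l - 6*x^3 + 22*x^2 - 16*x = 35*l^2 - 119*l - 6*x^3 + x^2*(37 - 52*l) + x*(-70*l^2 + 264*l - 17)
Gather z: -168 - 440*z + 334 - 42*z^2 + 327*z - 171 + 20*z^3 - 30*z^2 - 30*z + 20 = 20*z^3 - 72*z^2 - 143*z + 15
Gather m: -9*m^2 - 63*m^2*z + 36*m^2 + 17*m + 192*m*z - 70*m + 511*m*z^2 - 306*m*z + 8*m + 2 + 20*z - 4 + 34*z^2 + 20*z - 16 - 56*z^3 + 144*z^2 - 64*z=m^2*(27 - 63*z) + m*(511*z^2 - 114*z - 45) - 56*z^3 + 178*z^2 - 24*z - 18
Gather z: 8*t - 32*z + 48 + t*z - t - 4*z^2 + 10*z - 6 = 7*t - 4*z^2 + z*(t - 22) + 42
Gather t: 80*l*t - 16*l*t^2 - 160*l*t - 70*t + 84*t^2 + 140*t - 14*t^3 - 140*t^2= -14*t^3 + t^2*(-16*l - 56) + t*(70 - 80*l)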